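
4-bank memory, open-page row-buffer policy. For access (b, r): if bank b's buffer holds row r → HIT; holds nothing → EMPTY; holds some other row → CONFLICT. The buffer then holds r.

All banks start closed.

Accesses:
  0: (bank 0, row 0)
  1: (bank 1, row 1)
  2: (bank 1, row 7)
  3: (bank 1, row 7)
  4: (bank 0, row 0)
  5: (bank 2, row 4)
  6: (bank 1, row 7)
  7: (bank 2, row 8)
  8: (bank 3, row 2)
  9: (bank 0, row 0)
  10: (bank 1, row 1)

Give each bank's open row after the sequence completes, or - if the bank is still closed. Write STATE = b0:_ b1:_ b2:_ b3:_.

STATE = b0:0 b1:1 b2:8 b3:2

0: bank 0 row 0 — prev None → EMPTY
1: bank 1 row 1 — prev None → EMPTY
2: bank 1 row 7 — prev 1 → CONFLICT
3: bank 1 row 7 — prev 7 → HIT
4: bank 0 row 0 — prev 0 → HIT
5: bank 2 row 4 — prev None → EMPTY
6: bank 1 row 7 — prev 7 → HIT
7: bank 2 row 8 — prev 4 → CONFLICT
8: bank 3 row 2 — prev None → EMPTY
9: bank 0 row 0 — prev 0 → HIT
10: bank 1 row 1 — prev 7 → CONFLICT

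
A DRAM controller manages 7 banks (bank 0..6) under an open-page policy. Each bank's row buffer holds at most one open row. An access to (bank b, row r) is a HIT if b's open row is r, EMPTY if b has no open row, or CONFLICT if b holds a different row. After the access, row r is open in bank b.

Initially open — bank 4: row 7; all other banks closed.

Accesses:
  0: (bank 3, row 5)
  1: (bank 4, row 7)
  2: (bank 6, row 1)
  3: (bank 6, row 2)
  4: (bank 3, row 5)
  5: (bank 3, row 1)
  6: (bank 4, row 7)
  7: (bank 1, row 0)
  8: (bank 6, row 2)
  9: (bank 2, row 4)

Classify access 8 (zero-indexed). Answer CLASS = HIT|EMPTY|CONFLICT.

CLASS = HIT

step 0: bank3 None->5 [EMPTY]
step 1: bank4 7->7 [HIT]
step 2: bank6 None->1 [EMPTY]
step 3: bank6 1->2 [CONFLICT]
step 4: bank3 5->5 [HIT]
step 5: bank3 5->1 [CONFLICT]
step 6: bank4 7->7 [HIT]
step 7: bank1 None->0 [EMPTY]
step 8: bank6 2->2 [HIT]
step 9: bank2 None->4 [EMPTY]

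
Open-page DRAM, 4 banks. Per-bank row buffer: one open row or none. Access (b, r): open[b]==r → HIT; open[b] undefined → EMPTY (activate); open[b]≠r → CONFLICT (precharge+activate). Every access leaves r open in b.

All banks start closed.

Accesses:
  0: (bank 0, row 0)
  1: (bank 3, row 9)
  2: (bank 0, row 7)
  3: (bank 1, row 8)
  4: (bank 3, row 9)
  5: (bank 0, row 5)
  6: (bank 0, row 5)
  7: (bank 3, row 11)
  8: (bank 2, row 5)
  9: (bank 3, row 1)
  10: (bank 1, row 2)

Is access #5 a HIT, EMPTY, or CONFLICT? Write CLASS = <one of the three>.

0: bank 0 row 0 — prev None → EMPTY
1: bank 3 row 9 — prev None → EMPTY
2: bank 0 row 7 — prev 0 → CONFLICT
3: bank 1 row 8 — prev None → EMPTY
4: bank 3 row 9 — prev 9 → HIT
5: bank 0 row 5 — prev 7 → CONFLICT
6: bank 0 row 5 — prev 5 → HIT
7: bank 3 row 11 — prev 9 → CONFLICT
8: bank 2 row 5 — prev None → EMPTY
9: bank 3 row 1 — prev 11 → CONFLICT
10: bank 1 row 2 — prev 8 → CONFLICT

CLASS = CONFLICT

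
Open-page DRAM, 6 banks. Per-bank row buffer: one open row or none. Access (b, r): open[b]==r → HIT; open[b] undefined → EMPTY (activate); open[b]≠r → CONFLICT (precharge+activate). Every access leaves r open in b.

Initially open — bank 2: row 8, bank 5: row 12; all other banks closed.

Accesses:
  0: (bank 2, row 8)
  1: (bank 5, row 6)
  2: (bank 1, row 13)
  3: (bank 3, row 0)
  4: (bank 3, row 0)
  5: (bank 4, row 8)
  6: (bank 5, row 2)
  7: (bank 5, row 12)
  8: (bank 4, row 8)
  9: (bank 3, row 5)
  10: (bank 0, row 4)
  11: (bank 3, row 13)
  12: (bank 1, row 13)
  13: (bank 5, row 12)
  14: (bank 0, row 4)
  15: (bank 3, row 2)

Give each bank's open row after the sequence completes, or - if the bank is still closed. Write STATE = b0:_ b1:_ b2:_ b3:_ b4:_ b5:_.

STATE = b0:4 b1:13 b2:8 b3:2 b4:8 b5:12

0: bank 2 row 8 — prev 8 → HIT
1: bank 5 row 6 — prev 12 → CONFLICT
2: bank 1 row 13 — prev None → EMPTY
3: bank 3 row 0 — prev None → EMPTY
4: bank 3 row 0 — prev 0 → HIT
5: bank 4 row 8 — prev None → EMPTY
6: bank 5 row 2 — prev 6 → CONFLICT
7: bank 5 row 12 — prev 2 → CONFLICT
8: bank 4 row 8 — prev 8 → HIT
9: bank 3 row 5 — prev 0 → CONFLICT
10: bank 0 row 4 — prev None → EMPTY
11: bank 3 row 13 — prev 5 → CONFLICT
12: bank 1 row 13 — prev 13 → HIT
13: bank 5 row 12 — prev 12 → HIT
14: bank 0 row 4 — prev 4 → HIT
15: bank 3 row 2 — prev 13 → CONFLICT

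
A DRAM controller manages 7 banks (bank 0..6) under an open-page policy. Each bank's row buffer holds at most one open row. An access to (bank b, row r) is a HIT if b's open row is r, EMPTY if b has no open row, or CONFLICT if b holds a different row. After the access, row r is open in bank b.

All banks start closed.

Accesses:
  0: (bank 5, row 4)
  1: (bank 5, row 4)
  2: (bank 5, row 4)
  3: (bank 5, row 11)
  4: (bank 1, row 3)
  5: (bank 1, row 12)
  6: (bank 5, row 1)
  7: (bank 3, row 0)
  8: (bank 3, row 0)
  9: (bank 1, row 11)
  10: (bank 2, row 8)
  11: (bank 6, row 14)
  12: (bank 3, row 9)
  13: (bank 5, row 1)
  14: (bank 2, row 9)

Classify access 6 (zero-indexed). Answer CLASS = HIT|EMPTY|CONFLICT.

#0 (5,4) E
#1 (5,4) H  (was 4)
#2 (5,4) H  (was 4)
#3 (5,11) C  (was 4)
#4 (1,3) E
#5 (1,12) C  (was 3)
#6 (5,1) C  (was 11)
#7 (3,0) E
#8 (3,0) H  (was 0)
#9 (1,11) C  (was 12)
#10 (2,8) E
#11 (6,14) E
#12 (3,9) C  (was 0)
#13 (5,1) H  (was 1)
#14 (2,9) C  (was 8)

CLASS = CONFLICT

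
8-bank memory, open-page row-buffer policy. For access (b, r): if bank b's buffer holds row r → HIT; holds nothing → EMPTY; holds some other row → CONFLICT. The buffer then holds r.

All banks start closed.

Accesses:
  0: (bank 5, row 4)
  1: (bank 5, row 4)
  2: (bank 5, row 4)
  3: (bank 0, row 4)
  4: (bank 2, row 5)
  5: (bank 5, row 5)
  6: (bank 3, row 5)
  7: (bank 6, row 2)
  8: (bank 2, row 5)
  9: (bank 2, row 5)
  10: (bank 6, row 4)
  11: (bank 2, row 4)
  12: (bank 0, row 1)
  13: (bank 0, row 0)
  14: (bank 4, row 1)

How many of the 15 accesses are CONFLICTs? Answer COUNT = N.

COUNT = 5

  [0] b5 r4: no row ⇒ E
  [1] b5 r4: had r4 ⇒ H
  [2] b5 r4: had r4 ⇒ H
  [3] b0 r4: no row ⇒ E
  [4] b2 r5: no row ⇒ E
  [5] b5 r5: had r4 ⇒ C
  [6] b3 r5: no row ⇒ E
  [7] b6 r2: no row ⇒ E
  [8] b2 r5: had r5 ⇒ H
  [9] b2 r5: had r5 ⇒ H
  [10] b6 r4: had r2 ⇒ C
  [11] b2 r4: had r5 ⇒ C
  [12] b0 r1: had r4 ⇒ C
  [13] b0 r0: had r1 ⇒ C
  [14] b4 r1: no row ⇒ E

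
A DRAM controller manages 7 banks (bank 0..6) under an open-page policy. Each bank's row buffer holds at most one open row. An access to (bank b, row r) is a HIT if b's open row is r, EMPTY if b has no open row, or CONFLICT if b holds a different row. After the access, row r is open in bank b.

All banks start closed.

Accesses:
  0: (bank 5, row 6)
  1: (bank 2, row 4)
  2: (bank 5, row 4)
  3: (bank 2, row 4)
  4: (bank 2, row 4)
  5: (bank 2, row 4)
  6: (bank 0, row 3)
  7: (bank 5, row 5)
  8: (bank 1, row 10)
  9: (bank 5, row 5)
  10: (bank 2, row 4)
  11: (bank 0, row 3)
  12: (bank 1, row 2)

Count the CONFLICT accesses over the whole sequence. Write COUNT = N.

#0 (5,6) E
#1 (2,4) E
#2 (5,4) C  (was 6)
#3 (2,4) H  (was 4)
#4 (2,4) H  (was 4)
#5 (2,4) H  (was 4)
#6 (0,3) E
#7 (5,5) C  (was 4)
#8 (1,10) E
#9 (5,5) H  (was 5)
#10 (2,4) H  (was 4)
#11 (0,3) H  (was 3)
#12 (1,2) C  (was 10)

COUNT = 3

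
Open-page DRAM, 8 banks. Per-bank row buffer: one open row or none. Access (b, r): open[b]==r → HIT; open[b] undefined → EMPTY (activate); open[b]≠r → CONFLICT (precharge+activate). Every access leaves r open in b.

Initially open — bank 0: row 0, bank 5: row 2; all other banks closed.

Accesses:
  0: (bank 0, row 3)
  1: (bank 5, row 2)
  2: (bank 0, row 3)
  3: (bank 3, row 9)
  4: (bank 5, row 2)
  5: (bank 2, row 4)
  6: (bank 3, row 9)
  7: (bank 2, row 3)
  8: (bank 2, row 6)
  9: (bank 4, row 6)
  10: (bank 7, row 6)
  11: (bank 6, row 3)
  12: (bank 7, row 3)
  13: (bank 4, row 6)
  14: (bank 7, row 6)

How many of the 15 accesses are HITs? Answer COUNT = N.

COUNT = 5

step 0: bank0 0->3 [CONFLICT]
step 1: bank5 2->2 [HIT]
step 2: bank0 3->3 [HIT]
step 3: bank3 None->9 [EMPTY]
step 4: bank5 2->2 [HIT]
step 5: bank2 None->4 [EMPTY]
step 6: bank3 9->9 [HIT]
step 7: bank2 4->3 [CONFLICT]
step 8: bank2 3->6 [CONFLICT]
step 9: bank4 None->6 [EMPTY]
step 10: bank7 None->6 [EMPTY]
step 11: bank6 None->3 [EMPTY]
step 12: bank7 6->3 [CONFLICT]
step 13: bank4 6->6 [HIT]
step 14: bank7 3->6 [CONFLICT]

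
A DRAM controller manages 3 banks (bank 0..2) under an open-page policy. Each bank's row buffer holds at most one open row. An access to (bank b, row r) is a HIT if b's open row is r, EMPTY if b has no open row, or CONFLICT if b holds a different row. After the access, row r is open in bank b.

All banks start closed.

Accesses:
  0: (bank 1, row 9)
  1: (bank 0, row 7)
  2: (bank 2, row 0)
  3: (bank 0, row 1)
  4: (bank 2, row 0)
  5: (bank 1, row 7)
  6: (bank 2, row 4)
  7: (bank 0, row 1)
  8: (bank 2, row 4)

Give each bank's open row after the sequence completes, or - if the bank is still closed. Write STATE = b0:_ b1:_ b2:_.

STATE = b0:1 b1:7 b2:4

step 0: bank1 None->9 [EMPTY]
step 1: bank0 None->7 [EMPTY]
step 2: bank2 None->0 [EMPTY]
step 3: bank0 7->1 [CONFLICT]
step 4: bank2 0->0 [HIT]
step 5: bank1 9->7 [CONFLICT]
step 6: bank2 0->4 [CONFLICT]
step 7: bank0 1->1 [HIT]
step 8: bank2 4->4 [HIT]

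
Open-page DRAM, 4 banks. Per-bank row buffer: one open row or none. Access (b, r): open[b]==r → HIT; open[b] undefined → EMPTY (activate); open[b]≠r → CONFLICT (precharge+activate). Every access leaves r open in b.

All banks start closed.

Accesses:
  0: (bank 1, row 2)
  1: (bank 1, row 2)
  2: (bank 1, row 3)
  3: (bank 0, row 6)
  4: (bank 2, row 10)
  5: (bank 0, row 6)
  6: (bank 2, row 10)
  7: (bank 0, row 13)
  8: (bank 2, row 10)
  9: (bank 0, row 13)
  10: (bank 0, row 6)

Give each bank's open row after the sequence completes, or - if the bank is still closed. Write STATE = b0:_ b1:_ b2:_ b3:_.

0: bank 1 row 2 — prev None → EMPTY
1: bank 1 row 2 — prev 2 → HIT
2: bank 1 row 3 — prev 2 → CONFLICT
3: bank 0 row 6 — prev None → EMPTY
4: bank 2 row 10 — prev None → EMPTY
5: bank 0 row 6 — prev 6 → HIT
6: bank 2 row 10 — prev 10 → HIT
7: bank 0 row 13 — prev 6 → CONFLICT
8: bank 2 row 10 — prev 10 → HIT
9: bank 0 row 13 — prev 13 → HIT
10: bank 0 row 6 — prev 13 → CONFLICT

STATE = b0:6 b1:3 b2:10 b3:-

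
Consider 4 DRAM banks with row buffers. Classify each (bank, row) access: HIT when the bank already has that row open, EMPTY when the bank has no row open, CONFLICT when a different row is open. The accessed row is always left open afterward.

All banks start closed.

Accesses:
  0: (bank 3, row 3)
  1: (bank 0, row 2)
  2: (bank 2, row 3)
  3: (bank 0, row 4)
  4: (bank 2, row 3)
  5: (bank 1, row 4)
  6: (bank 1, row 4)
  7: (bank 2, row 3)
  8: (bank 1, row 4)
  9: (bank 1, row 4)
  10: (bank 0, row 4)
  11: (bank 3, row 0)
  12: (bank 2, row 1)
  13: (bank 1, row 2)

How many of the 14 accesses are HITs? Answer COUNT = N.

#0 (3,3) E
#1 (0,2) E
#2 (2,3) E
#3 (0,4) C  (was 2)
#4 (2,3) H  (was 3)
#5 (1,4) E
#6 (1,4) H  (was 4)
#7 (2,3) H  (was 3)
#8 (1,4) H  (was 4)
#9 (1,4) H  (was 4)
#10 (0,4) H  (was 4)
#11 (3,0) C  (was 3)
#12 (2,1) C  (was 3)
#13 (1,2) C  (was 4)

COUNT = 6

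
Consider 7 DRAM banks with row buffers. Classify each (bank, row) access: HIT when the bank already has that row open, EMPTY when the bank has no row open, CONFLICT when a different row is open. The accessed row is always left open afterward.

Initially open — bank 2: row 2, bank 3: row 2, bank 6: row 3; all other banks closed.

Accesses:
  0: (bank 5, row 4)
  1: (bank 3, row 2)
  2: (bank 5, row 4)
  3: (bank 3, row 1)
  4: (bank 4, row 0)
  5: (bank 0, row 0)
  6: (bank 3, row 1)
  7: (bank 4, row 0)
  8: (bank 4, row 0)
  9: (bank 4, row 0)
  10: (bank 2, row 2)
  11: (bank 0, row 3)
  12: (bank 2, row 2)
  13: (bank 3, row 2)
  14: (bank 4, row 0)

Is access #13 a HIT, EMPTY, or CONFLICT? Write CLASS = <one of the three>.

#0 (5,4) E
#1 (3,2) H  (was 2)
#2 (5,4) H  (was 4)
#3 (3,1) C  (was 2)
#4 (4,0) E
#5 (0,0) E
#6 (3,1) H  (was 1)
#7 (4,0) H  (was 0)
#8 (4,0) H  (was 0)
#9 (4,0) H  (was 0)
#10 (2,2) H  (was 2)
#11 (0,3) C  (was 0)
#12 (2,2) H  (was 2)
#13 (3,2) C  (was 1)
#14 (4,0) H  (was 0)

CLASS = CONFLICT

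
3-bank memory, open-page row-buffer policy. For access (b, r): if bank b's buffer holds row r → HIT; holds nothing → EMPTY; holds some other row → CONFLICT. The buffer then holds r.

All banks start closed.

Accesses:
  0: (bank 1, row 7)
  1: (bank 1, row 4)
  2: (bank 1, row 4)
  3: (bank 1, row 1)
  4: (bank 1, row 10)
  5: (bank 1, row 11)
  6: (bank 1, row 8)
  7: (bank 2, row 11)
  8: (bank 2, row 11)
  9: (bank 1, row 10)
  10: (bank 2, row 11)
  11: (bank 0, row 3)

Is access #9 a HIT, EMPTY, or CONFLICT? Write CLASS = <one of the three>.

  [0] b1 r7: no row ⇒ E
  [1] b1 r4: had r7 ⇒ C
  [2] b1 r4: had r4 ⇒ H
  [3] b1 r1: had r4 ⇒ C
  [4] b1 r10: had r1 ⇒ C
  [5] b1 r11: had r10 ⇒ C
  [6] b1 r8: had r11 ⇒ C
  [7] b2 r11: no row ⇒ E
  [8] b2 r11: had r11 ⇒ H
  [9] b1 r10: had r8 ⇒ C
  [10] b2 r11: had r11 ⇒ H
  [11] b0 r3: no row ⇒ E

CLASS = CONFLICT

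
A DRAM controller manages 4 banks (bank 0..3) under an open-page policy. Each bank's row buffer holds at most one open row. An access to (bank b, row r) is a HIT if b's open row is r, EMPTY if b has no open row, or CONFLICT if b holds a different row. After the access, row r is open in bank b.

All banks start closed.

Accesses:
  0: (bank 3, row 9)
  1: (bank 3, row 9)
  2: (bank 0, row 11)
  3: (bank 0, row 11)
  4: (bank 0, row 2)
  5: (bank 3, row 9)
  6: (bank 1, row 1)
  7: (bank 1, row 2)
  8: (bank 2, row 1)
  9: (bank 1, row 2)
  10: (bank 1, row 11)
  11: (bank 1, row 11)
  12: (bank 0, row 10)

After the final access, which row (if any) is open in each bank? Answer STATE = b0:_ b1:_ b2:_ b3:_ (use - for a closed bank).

STATE = b0:10 b1:11 b2:1 b3:9

step 0: bank3 None->9 [EMPTY]
step 1: bank3 9->9 [HIT]
step 2: bank0 None->11 [EMPTY]
step 3: bank0 11->11 [HIT]
step 4: bank0 11->2 [CONFLICT]
step 5: bank3 9->9 [HIT]
step 6: bank1 None->1 [EMPTY]
step 7: bank1 1->2 [CONFLICT]
step 8: bank2 None->1 [EMPTY]
step 9: bank1 2->2 [HIT]
step 10: bank1 2->11 [CONFLICT]
step 11: bank1 11->11 [HIT]
step 12: bank0 2->10 [CONFLICT]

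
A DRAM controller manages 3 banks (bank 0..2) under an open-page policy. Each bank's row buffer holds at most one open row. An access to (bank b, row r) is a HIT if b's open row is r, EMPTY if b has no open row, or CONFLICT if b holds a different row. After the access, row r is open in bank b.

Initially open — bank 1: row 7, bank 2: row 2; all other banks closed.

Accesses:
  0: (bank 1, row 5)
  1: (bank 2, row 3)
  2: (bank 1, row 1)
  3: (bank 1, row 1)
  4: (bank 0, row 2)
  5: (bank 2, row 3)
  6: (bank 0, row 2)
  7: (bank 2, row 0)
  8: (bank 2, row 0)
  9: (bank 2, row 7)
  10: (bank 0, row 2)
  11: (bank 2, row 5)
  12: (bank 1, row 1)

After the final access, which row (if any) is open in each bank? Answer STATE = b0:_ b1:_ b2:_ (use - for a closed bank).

STATE = b0:2 b1:1 b2:5

step 0: bank1 7->5 [CONFLICT]
step 1: bank2 2->3 [CONFLICT]
step 2: bank1 5->1 [CONFLICT]
step 3: bank1 1->1 [HIT]
step 4: bank0 None->2 [EMPTY]
step 5: bank2 3->3 [HIT]
step 6: bank0 2->2 [HIT]
step 7: bank2 3->0 [CONFLICT]
step 8: bank2 0->0 [HIT]
step 9: bank2 0->7 [CONFLICT]
step 10: bank0 2->2 [HIT]
step 11: bank2 7->5 [CONFLICT]
step 12: bank1 1->1 [HIT]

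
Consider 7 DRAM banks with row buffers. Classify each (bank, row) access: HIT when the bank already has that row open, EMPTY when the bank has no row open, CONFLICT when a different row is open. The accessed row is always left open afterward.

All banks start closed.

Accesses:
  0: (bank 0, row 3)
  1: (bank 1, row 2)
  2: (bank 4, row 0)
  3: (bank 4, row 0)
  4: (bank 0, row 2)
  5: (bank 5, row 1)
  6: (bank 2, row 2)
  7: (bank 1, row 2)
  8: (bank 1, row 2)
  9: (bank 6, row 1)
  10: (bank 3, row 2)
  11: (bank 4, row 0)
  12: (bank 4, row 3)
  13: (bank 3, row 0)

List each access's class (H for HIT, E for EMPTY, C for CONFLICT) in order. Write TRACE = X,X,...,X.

0: bank 0 row 3 — prev None → EMPTY
1: bank 1 row 2 — prev None → EMPTY
2: bank 4 row 0 — prev None → EMPTY
3: bank 4 row 0 — prev 0 → HIT
4: bank 0 row 2 — prev 3 → CONFLICT
5: bank 5 row 1 — prev None → EMPTY
6: bank 2 row 2 — prev None → EMPTY
7: bank 1 row 2 — prev 2 → HIT
8: bank 1 row 2 — prev 2 → HIT
9: bank 6 row 1 — prev None → EMPTY
10: bank 3 row 2 — prev None → EMPTY
11: bank 4 row 0 — prev 0 → HIT
12: bank 4 row 3 — prev 0 → CONFLICT
13: bank 3 row 0 — prev 2 → CONFLICT

TRACE = E,E,E,H,C,E,E,H,H,E,E,H,C,C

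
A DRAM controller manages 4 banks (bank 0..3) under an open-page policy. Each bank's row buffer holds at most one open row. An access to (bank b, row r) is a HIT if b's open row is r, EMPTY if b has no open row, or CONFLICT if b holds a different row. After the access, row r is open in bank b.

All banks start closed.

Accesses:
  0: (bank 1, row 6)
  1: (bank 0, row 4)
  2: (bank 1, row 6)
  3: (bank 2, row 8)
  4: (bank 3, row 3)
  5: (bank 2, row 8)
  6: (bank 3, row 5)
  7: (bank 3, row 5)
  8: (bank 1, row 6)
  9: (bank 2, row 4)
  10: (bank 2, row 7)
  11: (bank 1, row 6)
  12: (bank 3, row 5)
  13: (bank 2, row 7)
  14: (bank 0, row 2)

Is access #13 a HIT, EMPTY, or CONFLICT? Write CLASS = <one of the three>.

step 0: bank1 None->6 [EMPTY]
step 1: bank0 None->4 [EMPTY]
step 2: bank1 6->6 [HIT]
step 3: bank2 None->8 [EMPTY]
step 4: bank3 None->3 [EMPTY]
step 5: bank2 8->8 [HIT]
step 6: bank3 3->5 [CONFLICT]
step 7: bank3 5->5 [HIT]
step 8: bank1 6->6 [HIT]
step 9: bank2 8->4 [CONFLICT]
step 10: bank2 4->7 [CONFLICT]
step 11: bank1 6->6 [HIT]
step 12: bank3 5->5 [HIT]
step 13: bank2 7->7 [HIT]
step 14: bank0 4->2 [CONFLICT]

CLASS = HIT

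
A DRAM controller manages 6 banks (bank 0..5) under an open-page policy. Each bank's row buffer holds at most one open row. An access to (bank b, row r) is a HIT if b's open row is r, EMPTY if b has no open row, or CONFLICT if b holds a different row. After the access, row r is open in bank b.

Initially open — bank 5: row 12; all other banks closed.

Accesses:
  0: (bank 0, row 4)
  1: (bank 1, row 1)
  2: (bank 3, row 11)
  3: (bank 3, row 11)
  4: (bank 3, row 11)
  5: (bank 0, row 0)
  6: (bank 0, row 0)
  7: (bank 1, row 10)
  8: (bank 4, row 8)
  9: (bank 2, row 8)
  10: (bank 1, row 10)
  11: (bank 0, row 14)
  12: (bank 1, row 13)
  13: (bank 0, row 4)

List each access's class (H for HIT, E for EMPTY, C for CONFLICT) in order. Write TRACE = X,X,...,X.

step 0: bank0 None->4 [EMPTY]
step 1: bank1 None->1 [EMPTY]
step 2: bank3 None->11 [EMPTY]
step 3: bank3 11->11 [HIT]
step 4: bank3 11->11 [HIT]
step 5: bank0 4->0 [CONFLICT]
step 6: bank0 0->0 [HIT]
step 7: bank1 1->10 [CONFLICT]
step 8: bank4 None->8 [EMPTY]
step 9: bank2 None->8 [EMPTY]
step 10: bank1 10->10 [HIT]
step 11: bank0 0->14 [CONFLICT]
step 12: bank1 10->13 [CONFLICT]
step 13: bank0 14->4 [CONFLICT]

TRACE = E,E,E,H,H,C,H,C,E,E,H,C,C,C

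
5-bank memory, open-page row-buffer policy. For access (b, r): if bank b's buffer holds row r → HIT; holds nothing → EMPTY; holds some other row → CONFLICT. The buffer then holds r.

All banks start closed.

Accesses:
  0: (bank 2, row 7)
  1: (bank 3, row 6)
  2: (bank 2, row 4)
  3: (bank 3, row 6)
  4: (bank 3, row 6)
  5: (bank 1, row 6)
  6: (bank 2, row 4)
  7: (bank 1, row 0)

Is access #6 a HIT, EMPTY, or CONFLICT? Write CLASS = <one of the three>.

  [0] b2 r7: no row ⇒ E
  [1] b3 r6: no row ⇒ E
  [2] b2 r4: had r7 ⇒ C
  [3] b3 r6: had r6 ⇒ H
  [4] b3 r6: had r6 ⇒ H
  [5] b1 r6: no row ⇒ E
  [6] b2 r4: had r4 ⇒ H
  [7] b1 r0: had r6 ⇒ C

CLASS = HIT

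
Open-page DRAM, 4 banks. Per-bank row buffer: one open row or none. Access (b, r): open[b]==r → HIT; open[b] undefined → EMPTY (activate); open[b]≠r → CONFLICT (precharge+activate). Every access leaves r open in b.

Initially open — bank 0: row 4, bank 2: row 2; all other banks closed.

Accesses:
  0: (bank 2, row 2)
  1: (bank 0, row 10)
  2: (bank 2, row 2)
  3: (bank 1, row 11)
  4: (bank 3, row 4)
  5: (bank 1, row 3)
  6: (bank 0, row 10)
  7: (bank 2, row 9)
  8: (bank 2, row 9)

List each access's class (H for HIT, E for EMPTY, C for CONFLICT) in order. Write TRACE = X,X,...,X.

TRACE = H,C,H,E,E,C,H,C,H

#0 (2,2) H  (was 2)
#1 (0,10) C  (was 4)
#2 (2,2) H  (was 2)
#3 (1,11) E
#4 (3,4) E
#5 (1,3) C  (was 11)
#6 (0,10) H  (was 10)
#7 (2,9) C  (was 2)
#8 (2,9) H  (was 9)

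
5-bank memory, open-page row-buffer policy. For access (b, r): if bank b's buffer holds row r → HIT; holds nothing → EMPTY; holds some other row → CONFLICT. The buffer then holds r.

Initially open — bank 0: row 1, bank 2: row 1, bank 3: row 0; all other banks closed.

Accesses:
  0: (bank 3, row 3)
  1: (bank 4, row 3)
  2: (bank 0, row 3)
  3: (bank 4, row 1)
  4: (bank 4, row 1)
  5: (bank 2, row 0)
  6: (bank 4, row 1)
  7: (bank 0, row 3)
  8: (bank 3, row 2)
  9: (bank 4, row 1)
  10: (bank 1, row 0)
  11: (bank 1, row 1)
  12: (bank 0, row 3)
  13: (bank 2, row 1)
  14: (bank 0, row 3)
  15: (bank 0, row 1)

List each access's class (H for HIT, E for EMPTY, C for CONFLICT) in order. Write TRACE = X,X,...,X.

  [0] b3 r3: had r0 ⇒ C
  [1] b4 r3: no row ⇒ E
  [2] b0 r3: had r1 ⇒ C
  [3] b4 r1: had r3 ⇒ C
  [4] b4 r1: had r1 ⇒ H
  [5] b2 r0: had r1 ⇒ C
  [6] b4 r1: had r1 ⇒ H
  [7] b0 r3: had r3 ⇒ H
  [8] b3 r2: had r3 ⇒ C
  [9] b4 r1: had r1 ⇒ H
  [10] b1 r0: no row ⇒ E
  [11] b1 r1: had r0 ⇒ C
  [12] b0 r3: had r3 ⇒ H
  [13] b2 r1: had r0 ⇒ C
  [14] b0 r3: had r3 ⇒ H
  [15] b0 r1: had r3 ⇒ C

TRACE = C,E,C,C,H,C,H,H,C,H,E,C,H,C,H,C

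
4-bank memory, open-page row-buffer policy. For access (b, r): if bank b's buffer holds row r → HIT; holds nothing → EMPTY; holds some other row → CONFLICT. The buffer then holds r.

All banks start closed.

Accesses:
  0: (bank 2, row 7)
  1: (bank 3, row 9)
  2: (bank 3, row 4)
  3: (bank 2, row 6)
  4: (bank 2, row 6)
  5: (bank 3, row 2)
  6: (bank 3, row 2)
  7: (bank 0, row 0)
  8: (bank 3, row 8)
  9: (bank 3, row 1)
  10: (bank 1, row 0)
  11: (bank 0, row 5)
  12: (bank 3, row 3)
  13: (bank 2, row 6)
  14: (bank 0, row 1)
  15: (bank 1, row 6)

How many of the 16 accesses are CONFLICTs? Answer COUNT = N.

  [0] b2 r7: no row ⇒ E
  [1] b3 r9: no row ⇒ E
  [2] b3 r4: had r9 ⇒ C
  [3] b2 r6: had r7 ⇒ C
  [4] b2 r6: had r6 ⇒ H
  [5] b3 r2: had r4 ⇒ C
  [6] b3 r2: had r2 ⇒ H
  [7] b0 r0: no row ⇒ E
  [8] b3 r8: had r2 ⇒ C
  [9] b3 r1: had r8 ⇒ C
  [10] b1 r0: no row ⇒ E
  [11] b0 r5: had r0 ⇒ C
  [12] b3 r3: had r1 ⇒ C
  [13] b2 r6: had r6 ⇒ H
  [14] b0 r1: had r5 ⇒ C
  [15] b1 r6: had r0 ⇒ C

COUNT = 9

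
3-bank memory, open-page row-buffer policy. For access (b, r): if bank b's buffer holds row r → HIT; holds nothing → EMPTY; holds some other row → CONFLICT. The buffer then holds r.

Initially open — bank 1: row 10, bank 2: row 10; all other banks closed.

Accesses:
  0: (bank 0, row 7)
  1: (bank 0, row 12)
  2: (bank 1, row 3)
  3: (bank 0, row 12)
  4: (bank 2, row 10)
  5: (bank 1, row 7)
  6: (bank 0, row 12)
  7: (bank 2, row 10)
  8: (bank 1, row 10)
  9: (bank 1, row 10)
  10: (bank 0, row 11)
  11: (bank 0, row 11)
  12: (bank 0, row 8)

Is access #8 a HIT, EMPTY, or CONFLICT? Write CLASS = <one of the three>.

step 0: bank0 None->7 [EMPTY]
step 1: bank0 7->12 [CONFLICT]
step 2: bank1 10->3 [CONFLICT]
step 3: bank0 12->12 [HIT]
step 4: bank2 10->10 [HIT]
step 5: bank1 3->7 [CONFLICT]
step 6: bank0 12->12 [HIT]
step 7: bank2 10->10 [HIT]
step 8: bank1 7->10 [CONFLICT]
step 9: bank1 10->10 [HIT]
step 10: bank0 12->11 [CONFLICT]
step 11: bank0 11->11 [HIT]
step 12: bank0 11->8 [CONFLICT]

CLASS = CONFLICT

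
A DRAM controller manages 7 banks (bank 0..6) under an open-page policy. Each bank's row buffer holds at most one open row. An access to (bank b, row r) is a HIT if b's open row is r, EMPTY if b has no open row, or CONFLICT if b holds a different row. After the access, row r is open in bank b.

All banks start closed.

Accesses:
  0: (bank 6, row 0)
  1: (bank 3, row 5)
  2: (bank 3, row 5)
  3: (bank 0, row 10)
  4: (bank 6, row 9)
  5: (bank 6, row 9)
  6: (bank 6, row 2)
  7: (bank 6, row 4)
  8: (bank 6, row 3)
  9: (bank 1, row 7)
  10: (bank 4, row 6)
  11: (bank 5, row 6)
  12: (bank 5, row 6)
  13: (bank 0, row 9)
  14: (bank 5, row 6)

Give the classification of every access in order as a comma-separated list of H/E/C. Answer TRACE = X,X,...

TRACE = E,E,H,E,C,H,C,C,C,E,E,E,H,C,H

  [0] b6 r0: no row ⇒ E
  [1] b3 r5: no row ⇒ E
  [2] b3 r5: had r5 ⇒ H
  [3] b0 r10: no row ⇒ E
  [4] b6 r9: had r0 ⇒ C
  [5] b6 r9: had r9 ⇒ H
  [6] b6 r2: had r9 ⇒ C
  [7] b6 r4: had r2 ⇒ C
  [8] b6 r3: had r4 ⇒ C
  [9] b1 r7: no row ⇒ E
  [10] b4 r6: no row ⇒ E
  [11] b5 r6: no row ⇒ E
  [12] b5 r6: had r6 ⇒ H
  [13] b0 r9: had r10 ⇒ C
  [14] b5 r6: had r6 ⇒ H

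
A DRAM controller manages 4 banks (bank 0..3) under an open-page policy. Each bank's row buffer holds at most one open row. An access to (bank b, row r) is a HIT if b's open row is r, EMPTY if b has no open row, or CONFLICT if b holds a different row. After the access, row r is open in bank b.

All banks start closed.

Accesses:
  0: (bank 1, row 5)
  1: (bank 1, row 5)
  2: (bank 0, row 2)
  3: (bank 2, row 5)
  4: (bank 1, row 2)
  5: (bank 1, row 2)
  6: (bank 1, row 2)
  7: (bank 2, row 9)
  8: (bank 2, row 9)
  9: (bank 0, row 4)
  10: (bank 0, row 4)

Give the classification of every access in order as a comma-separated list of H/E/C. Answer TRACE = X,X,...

TRACE = E,H,E,E,C,H,H,C,H,C,H

  [0] b1 r5: no row ⇒ E
  [1] b1 r5: had r5 ⇒ H
  [2] b0 r2: no row ⇒ E
  [3] b2 r5: no row ⇒ E
  [4] b1 r2: had r5 ⇒ C
  [5] b1 r2: had r2 ⇒ H
  [6] b1 r2: had r2 ⇒ H
  [7] b2 r9: had r5 ⇒ C
  [8] b2 r9: had r9 ⇒ H
  [9] b0 r4: had r2 ⇒ C
  [10] b0 r4: had r4 ⇒ H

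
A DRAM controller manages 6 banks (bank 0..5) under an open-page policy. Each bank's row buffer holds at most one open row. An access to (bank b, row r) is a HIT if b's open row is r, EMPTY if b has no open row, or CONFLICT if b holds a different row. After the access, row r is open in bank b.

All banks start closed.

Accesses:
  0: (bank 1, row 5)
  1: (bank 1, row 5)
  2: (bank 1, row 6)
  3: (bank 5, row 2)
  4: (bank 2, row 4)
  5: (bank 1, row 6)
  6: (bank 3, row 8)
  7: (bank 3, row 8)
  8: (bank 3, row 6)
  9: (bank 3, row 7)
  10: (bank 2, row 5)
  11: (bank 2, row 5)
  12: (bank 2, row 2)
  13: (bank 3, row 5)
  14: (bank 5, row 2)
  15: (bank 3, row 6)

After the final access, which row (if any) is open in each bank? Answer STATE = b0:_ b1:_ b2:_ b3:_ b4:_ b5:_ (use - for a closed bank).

step 0: bank1 None->5 [EMPTY]
step 1: bank1 5->5 [HIT]
step 2: bank1 5->6 [CONFLICT]
step 3: bank5 None->2 [EMPTY]
step 4: bank2 None->4 [EMPTY]
step 5: bank1 6->6 [HIT]
step 6: bank3 None->8 [EMPTY]
step 7: bank3 8->8 [HIT]
step 8: bank3 8->6 [CONFLICT]
step 9: bank3 6->7 [CONFLICT]
step 10: bank2 4->5 [CONFLICT]
step 11: bank2 5->5 [HIT]
step 12: bank2 5->2 [CONFLICT]
step 13: bank3 7->5 [CONFLICT]
step 14: bank5 2->2 [HIT]
step 15: bank3 5->6 [CONFLICT]

STATE = b0:- b1:6 b2:2 b3:6 b4:- b5:2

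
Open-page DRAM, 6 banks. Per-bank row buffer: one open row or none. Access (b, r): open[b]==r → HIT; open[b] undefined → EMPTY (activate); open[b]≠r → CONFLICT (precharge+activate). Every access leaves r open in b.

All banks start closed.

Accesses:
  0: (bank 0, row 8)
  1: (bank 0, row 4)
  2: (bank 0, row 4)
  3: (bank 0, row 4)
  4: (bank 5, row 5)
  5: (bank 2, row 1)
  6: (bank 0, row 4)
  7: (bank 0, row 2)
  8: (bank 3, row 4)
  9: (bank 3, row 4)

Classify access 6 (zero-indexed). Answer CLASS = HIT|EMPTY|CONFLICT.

CLASS = HIT

  [0] b0 r8: no row ⇒ E
  [1] b0 r4: had r8 ⇒ C
  [2] b0 r4: had r4 ⇒ H
  [3] b0 r4: had r4 ⇒ H
  [4] b5 r5: no row ⇒ E
  [5] b2 r1: no row ⇒ E
  [6] b0 r4: had r4 ⇒ H
  [7] b0 r2: had r4 ⇒ C
  [8] b3 r4: no row ⇒ E
  [9] b3 r4: had r4 ⇒ H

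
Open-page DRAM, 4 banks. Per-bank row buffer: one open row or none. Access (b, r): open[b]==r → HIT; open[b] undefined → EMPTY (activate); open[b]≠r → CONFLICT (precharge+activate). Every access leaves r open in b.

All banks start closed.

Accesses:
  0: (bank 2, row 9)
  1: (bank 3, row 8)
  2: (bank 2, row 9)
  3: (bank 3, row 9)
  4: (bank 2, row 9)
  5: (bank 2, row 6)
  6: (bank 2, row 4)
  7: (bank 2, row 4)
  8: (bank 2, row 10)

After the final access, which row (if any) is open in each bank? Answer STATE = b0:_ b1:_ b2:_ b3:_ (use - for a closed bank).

STATE = b0:- b1:- b2:10 b3:9

step 0: bank2 None->9 [EMPTY]
step 1: bank3 None->8 [EMPTY]
step 2: bank2 9->9 [HIT]
step 3: bank3 8->9 [CONFLICT]
step 4: bank2 9->9 [HIT]
step 5: bank2 9->6 [CONFLICT]
step 6: bank2 6->4 [CONFLICT]
step 7: bank2 4->4 [HIT]
step 8: bank2 4->10 [CONFLICT]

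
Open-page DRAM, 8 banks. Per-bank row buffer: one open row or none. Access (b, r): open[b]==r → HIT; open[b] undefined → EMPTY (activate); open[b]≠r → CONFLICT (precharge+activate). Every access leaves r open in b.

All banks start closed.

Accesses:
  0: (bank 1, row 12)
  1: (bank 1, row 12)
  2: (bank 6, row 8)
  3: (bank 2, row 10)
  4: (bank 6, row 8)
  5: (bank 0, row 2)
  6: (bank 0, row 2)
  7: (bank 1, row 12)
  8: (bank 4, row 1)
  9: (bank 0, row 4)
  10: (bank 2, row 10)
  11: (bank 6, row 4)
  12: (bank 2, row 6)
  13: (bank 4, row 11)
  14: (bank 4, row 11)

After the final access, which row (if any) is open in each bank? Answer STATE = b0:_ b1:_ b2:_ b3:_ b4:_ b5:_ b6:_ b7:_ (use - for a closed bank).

step 0: bank1 None->12 [EMPTY]
step 1: bank1 12->12 [HIT]
step 2: bank6 None->8 [EMPTY]
step 3: bank2 None->10 [EMPTY]
step 4: bank6 8->8 [HIT]
step 5: bank0 None->2 [EMPTY]
step 6: bank0 2->2 [HIT]
step 7: bank1 12->12 [HIT]
step 8: bank4 None->1 [EMPTY]
step 9: bank0 2->4 [CONFLICT]
step 10: bank2 10->10 [HIT]
step 11: bank6 8->4 [CONFLICT]
step 12: bank2 10->6 [CONFLICT]
step 13: bank4 1->11 [CONFLICT]
step 14: bank4 11->11 [HIT]

STATE = b0:4 b1:12 b2:6 b3:- b4:11 b5:- b6:4 b7:-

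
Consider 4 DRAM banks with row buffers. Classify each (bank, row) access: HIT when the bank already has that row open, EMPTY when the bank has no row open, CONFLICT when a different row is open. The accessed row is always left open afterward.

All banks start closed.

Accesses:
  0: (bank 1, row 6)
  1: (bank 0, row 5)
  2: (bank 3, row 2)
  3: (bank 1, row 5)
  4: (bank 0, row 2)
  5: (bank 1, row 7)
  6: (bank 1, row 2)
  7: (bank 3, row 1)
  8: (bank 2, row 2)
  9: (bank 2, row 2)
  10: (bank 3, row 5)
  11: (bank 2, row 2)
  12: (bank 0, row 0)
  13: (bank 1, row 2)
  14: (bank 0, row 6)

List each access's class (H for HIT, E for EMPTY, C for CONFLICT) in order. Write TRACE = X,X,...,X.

TRACE = E,E,E,C,C,C,C,C,E,H,C,H,C,H,C

step 0: bank1 None->6 [EMPTY]
step 1: bank0 None->5 [EMPTY]
step 2: bank3 None->2 [EMPTY]
step 3: bank1 6->5 [CONFLICT]
step 4: bank0 5->2 [CONFLICT]
step 5: bank1 5->7 [CONFLICT]
step 6: bank1 7->2 [CONFLICT]
step 7: bank3 2->1 [CONFLICT]
step 8: bank2 None->2 [EMPTY]
step 9: bank2 2->2 [HIT]
step 10: bank3 1->5 [CONFLICT]
step 11: bank2 2->2 [HIT]
step 12: bank0 2->0 [CONFLICT]
step 13: bank1 2->2 [HIT]
step 14: bank0 0->6 [CONFLICT]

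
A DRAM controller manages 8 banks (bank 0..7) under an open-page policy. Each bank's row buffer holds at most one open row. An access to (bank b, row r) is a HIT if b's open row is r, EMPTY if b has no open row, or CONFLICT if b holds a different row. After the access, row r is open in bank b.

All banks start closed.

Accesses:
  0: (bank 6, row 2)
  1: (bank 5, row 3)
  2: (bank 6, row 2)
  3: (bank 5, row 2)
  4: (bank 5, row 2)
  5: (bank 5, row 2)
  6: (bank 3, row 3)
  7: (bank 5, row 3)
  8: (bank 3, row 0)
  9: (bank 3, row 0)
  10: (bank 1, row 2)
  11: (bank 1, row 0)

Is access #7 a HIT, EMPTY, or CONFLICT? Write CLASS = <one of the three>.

#0 (6,2) E
#1 (5,3) E
#2 (6,2) H  (was 2)
#3 (5,2) C  (was 3)
#4 (5,2) H  (was 2)
#5 (5,2) H  (was 2)
#6 (3,3) E
#7 (5,3) C  (was 2)
#8 (3,0) C  (was 3)
#9 (3,0) H  (was 0)
#10 (1,2) E
#11 (1,0) C  (was 2)

CLASS = CONFLICT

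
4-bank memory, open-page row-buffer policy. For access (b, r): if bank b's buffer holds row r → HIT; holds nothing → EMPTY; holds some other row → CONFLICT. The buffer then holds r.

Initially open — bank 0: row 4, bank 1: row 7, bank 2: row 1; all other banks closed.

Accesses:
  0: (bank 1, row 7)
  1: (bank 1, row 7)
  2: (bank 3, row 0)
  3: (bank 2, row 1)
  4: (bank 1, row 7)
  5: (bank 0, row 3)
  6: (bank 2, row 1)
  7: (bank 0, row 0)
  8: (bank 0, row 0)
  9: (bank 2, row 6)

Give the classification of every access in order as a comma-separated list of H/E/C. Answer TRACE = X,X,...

TRACE = H,H,E,H,H,C,H,C,H,C

0: bank 1 row 7 — prev 7 → HIT
1: bank 1 row 7 — prev 7 → HIT
2: bank 3 row 0 — prev None → EMPTY
3: bank 2 row 1 — prev 1 → HIT
4: bank 1 row 7 — prev 7 → HIT
5: bank 0 row 3 — prev 4 → CONFLICT
6: bank 2 row 1 — prev 1 → HIT
7: bank 0 row 0 — prev 3 → CONFLICT
8: bank 0 row 0 — prev 0 → HIT
9: bank 2 row 6 — prev 1 → CONFLICT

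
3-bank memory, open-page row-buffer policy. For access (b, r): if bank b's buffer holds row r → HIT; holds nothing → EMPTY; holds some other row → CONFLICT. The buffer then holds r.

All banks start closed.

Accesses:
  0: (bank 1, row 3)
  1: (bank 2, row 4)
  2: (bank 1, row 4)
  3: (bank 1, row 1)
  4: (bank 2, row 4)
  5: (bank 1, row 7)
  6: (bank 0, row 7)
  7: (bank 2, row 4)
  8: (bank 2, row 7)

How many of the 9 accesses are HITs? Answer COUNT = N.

COUNT = 2

step 0: bank1 None->3 [EMPTY]
step 1: bank2 None->4 [EMPTY]
step 2: bank1 3->4 [CONFLICT]
step 3: bank1 4->1 [CONFLICT]
step 4: bank2 4->4 [HIT]
step 5: bank1 1->7 [CONFLICT]
step 6: bank0 None->7 [EMPTY]
step 7: bank2 4->4 [HIT]
step 8: bank2 4->7 [CONFLICT]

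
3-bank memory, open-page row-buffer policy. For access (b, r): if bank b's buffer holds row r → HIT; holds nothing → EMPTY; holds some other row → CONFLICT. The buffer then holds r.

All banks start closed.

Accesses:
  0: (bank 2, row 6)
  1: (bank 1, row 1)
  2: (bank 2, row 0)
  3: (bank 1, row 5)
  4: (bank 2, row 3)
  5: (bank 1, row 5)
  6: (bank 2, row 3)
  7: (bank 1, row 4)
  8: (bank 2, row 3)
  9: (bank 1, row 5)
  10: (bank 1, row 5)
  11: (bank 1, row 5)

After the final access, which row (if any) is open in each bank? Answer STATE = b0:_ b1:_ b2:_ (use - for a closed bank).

  [0] b2 r6: no row ⇒ E
  [1] b1 r1: no row ⇒ E
  [2] b2 r0: had r6 ⇒ C
  [3] b1 r5: had r1 ⇒ C
  [4] b2 r3: had r0 ⇒ C
  [5] b1 r5: had r5 ⇒ H
  [6] b2 r3: had r3 ⇒ H
  [7] b1 r4: had r5 ⇒ C
  [8] b2 r3: had r3 ⇒ H
  [9] b1 r5: had r4 ⇒ C
  [10] b1 r5: had r5 ⇒ H
  [11] b1 r5: had r5 ⇒ H

STATE = b0:- b1:5 b2:3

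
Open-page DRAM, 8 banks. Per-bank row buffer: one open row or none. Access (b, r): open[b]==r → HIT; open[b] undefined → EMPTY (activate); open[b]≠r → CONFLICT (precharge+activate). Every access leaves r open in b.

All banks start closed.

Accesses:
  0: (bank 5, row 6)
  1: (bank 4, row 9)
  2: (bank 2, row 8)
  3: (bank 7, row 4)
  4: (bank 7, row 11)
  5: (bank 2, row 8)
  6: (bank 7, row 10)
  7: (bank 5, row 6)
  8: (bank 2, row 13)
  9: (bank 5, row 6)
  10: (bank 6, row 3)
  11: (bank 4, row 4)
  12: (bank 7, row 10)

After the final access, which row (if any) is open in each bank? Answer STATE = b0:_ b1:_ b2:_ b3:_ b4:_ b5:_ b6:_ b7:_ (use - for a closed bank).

STATE = b0:- b1:- b2:13 b3:- b4:4 b5:6 b6:3 b7:10

0: bank 5 row 6 — prev None → EMPTY
1: bank 4 row 9 — prev None → EMPTY
2: bank 2 row 8 — prev None → EMPTY
3: bank 7 row 4 — prev None → EMPTY
4: bank 7 row 11 — prev 4 → CONFLICT
5: bank 2 row 8 — prev 8 → HIT
6: bank 7 row 10 — prev 11 → CONFLICT
7: bank 5 row 6 — prev 6 → HIT
8: bank 2 row 13 — prev 8 → CONFLICT
9: bank 5 row 6 — prev 6 → HIT
10: bank 6 row 3 — prev None → EMPTY
11: bank 4 row 4 — prev 9 → CONFLICT
12: bank 7 row 10 — prev 10 → HIT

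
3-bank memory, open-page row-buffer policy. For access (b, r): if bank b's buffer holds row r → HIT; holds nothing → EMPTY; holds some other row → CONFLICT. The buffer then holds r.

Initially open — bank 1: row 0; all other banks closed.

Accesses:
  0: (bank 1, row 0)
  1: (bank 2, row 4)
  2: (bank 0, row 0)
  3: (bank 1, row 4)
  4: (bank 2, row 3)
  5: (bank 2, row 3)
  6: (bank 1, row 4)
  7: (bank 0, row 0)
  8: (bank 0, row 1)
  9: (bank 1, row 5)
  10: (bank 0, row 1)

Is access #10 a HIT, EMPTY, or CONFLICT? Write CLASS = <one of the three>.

  [0] b1 r0: had r0 ⇒ H
  [1] b2 r4: no row ⇒ E
  [2] b0 r0: no row ⇒ E
  [3] b1 r4: had r0 ⇒ C
  [4] b2 r3: had r4 ⇒ C
  [5] b2 r3: had r3 ⇒ H
  [6] b1 r4: had r4 ⇒ H
  [7] b0 r0: had r0 ⇒ H
  [8] b0 r1: had r0 ⇒ C
  [9] b1 r5: had r4 ⇒ C
  [10] b0 r1: had r1 ⇒ H

CLASS = HIT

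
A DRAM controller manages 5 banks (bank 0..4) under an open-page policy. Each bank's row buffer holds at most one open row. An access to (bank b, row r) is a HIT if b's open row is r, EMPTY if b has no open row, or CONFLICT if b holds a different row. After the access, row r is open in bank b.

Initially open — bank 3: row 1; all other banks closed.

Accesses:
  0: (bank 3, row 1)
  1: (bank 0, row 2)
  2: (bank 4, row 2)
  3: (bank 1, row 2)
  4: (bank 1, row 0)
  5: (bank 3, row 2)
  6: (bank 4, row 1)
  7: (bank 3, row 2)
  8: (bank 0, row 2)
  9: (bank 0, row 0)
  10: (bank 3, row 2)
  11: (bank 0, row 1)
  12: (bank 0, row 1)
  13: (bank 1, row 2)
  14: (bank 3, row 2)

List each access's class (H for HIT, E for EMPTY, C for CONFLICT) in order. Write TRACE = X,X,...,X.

  [0] b3 r1: had r1 ⇒ H
  [1] b0 r2: no row ⇒ E
  [2] b4 r2: no row ⇒ E
  [3] b1 r2: no row ⇒ E
  [4] b1 r0: had r2 ⇒ C
  [5] b3 r2: had r1 ⇒ C
  [6] b4 r1: had r2 ⇒ C
  [7] b3 r2: had r2 ⇒ H
  [8] b0 r2: had r2 ⇒ H
  [9] b0 r0: had r2 ⇒ C
  [10] b3 r2: had r2 ⇒ H
  [11] b0 r1: had r0 ⇒ C
  [12] b0 r1: had r1 ⇒ H
  [13] b1 r2: had r0 ⇒ C
  [14] b3 r2: had r2 ⇒ H

TRACE = H,E,E,E,C,C,C,H,H,C,H,C,H,C,H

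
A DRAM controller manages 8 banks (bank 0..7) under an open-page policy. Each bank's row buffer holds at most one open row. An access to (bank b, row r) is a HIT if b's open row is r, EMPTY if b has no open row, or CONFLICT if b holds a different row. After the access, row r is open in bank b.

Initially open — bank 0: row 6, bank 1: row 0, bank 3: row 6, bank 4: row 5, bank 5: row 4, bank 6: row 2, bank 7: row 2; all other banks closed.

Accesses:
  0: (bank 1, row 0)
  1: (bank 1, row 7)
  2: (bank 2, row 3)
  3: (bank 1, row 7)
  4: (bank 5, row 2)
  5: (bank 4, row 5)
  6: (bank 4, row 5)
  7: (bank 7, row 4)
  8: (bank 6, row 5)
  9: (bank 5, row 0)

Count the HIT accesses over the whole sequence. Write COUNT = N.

  [0] b1 r0: had r0 ⇒ H
  [1] b1 r7: had r0 ⇒ C
  [2] b2 r3: no row ⇒ E
  [3] b1 r7: had r7 ⇒ H
  [4] b5 r2: had r4 ⇒ C
  [5] b4 r5: had r5 ⇒ H
  [6] b4 r5: had r5 ⇒ H
  [7] b7 r4: had r2 ⇒ C
  [8] b6 r5: had r2 ⇒ C
  [9] b5 r0: had r2 ⇒ C

COUNT = 4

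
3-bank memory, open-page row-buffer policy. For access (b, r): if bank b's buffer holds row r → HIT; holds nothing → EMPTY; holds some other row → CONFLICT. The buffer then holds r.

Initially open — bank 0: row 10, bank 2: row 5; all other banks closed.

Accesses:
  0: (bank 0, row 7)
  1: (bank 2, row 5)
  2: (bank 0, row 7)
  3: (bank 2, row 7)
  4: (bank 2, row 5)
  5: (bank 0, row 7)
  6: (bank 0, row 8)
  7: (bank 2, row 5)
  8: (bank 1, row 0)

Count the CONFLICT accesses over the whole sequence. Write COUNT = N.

  [0] b0 r7: had r10 ⇒ C
  [1] b2 r5: had r5 ⇒ H
  [2] b0 r7: had r7 ⇒ H
  [3] b2 r7: had r5 ⇒ C
  [4] b2 r5: had r7 ⇒ C
  [5] b0 r7: had r7 ⇒ H
  [6] b0 r8: had r7 ⇒ C
  [7] b2 r5: had r5 ⇒ H
  [8] b1 r0: no row ⇒ E

COUNT = 4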